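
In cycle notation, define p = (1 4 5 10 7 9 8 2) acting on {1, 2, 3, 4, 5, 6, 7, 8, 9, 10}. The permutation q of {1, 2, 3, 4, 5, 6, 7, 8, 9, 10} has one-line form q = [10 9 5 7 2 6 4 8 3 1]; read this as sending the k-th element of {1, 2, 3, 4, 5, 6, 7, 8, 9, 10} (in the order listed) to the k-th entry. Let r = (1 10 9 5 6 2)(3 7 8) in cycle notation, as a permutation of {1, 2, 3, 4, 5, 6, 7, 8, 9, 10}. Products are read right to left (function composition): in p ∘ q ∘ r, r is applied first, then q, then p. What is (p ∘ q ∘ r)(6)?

8

Apply the permutations in order: r(6) = 2, then q(2) = 9, then p(9) = 8. So (p ∘ q ∘ r)(6) = 8.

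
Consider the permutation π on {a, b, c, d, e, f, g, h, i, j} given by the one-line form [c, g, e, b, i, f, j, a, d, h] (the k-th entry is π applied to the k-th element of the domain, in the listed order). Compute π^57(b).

Tracing b → g → … returns to b after 9 steps, so b lies in a 9-cycle (a, c, e, i, d, b, g, j, h).
Powers repeat with period 9 on this cycle, and 57 mod 9 = 3, so π^57(b) = π^3(b).
Advancing 3 steps from b: b → g → j → h.

h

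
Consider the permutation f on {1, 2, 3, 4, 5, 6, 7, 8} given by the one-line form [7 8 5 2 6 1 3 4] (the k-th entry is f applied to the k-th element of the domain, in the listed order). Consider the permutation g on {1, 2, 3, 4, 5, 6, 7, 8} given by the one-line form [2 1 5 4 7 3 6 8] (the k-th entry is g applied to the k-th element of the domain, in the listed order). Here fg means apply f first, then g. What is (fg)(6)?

2

First apply f: f(6) = 1, then g(1) = 2. Thus (fg)(6) = 2.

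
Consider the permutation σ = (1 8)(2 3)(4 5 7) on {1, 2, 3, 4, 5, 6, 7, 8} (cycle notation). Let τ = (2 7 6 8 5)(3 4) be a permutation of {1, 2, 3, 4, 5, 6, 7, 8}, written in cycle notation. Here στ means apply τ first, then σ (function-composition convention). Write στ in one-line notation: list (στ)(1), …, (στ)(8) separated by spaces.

8 4 5 2 3 1 6 7

For each element, apply τ then σ: 1 → 1 → 8; 2 → 7 → 4; 3 → 4 → 5; 4 → 3 → 2; 5 → 2 → 3; 6 → 8 → 1; 7 → 6 → 6; 8 → 5 → 7.
So στ in one-line form is 8 4 5 2 3 1 6 7.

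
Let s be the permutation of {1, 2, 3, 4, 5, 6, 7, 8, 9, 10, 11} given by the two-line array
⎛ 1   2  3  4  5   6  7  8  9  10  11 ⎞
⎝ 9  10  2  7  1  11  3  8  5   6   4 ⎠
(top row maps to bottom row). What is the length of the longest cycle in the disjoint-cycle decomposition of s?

Decomposing into disjoint cycles gives (1, 9, 5)(2, 10, 6, 11, 4, 7, 3); the longest has length 7.

7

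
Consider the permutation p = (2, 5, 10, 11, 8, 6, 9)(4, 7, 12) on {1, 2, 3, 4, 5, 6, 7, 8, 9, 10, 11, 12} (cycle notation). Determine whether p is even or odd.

The cycle lengths are 7, 3, 1, 1.
A cycle of length ℓ contributes ℓ−1 transpositions, so p is a product of 6 + 2 = 8 transpositions — even.

even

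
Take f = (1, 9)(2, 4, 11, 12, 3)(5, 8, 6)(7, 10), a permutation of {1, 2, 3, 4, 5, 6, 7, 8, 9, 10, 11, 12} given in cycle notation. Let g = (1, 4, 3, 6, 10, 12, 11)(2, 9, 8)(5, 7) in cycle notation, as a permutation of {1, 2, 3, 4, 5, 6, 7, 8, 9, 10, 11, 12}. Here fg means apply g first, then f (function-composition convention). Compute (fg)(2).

1

(fg)(2) = f(g(2)). g(2) = 9, then f(9) = 1. So (fg)(2) = 1.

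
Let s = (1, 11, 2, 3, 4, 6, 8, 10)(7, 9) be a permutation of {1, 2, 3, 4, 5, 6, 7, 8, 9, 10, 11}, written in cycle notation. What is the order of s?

The cycle type of s is (8, 2, 1).
The order of s is the least common multiple of its cycle lengths: lcm(8, 2) = 8.

8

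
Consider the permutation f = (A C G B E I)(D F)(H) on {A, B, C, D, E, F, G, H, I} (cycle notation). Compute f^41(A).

A lies in the 6-cycle (A C G B E I).
Since the cycle has length 6, f^41 acts on it the same as f^5 (41 mod 6 = 5).
Stepping 5 places around the cycle: A → C → G → B → E → I.

I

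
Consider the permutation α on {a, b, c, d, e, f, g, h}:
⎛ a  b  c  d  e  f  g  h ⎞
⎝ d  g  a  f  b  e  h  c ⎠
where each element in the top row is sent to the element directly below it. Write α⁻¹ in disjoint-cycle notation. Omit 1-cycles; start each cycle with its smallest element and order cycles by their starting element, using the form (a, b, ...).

(a, c, h, g, b, e, f, d)

First write α in disjoint cycles: (a, d, f, e, b, g, h, c).
The inverse reverses every cycle; in canonical form, α⁻¹ = (a, c, h, g, b, e, f, d).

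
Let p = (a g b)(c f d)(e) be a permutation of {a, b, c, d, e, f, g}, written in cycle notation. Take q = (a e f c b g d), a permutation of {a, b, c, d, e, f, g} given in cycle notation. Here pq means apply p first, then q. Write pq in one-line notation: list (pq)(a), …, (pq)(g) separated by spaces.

For each element, apply p then q: a → g → d; b → a → e; c → f → c; d → c → b; e → e → f; f → d → a; g → b → g.
Collecting the images, pq = [d e c b f a g].

d e c b f a g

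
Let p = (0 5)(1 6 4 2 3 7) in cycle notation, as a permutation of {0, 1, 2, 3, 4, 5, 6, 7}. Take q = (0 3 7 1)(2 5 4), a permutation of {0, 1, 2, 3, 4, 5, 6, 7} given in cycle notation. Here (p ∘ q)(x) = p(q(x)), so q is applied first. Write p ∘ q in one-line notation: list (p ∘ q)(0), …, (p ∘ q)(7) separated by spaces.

For each element, apply q then p: 0 → 3 → 7; 1 → 0 → 5; 2 → 5 → 0; 3 → 7 → 1; 4 → 2 → 3; 5 → 4 → 2; 6 → 6 → 4; 7 → 1 → 6.
So p ∘ q in one-line form is 7 5 0 1 3 2 4 6.

7 5 0 1 3 2 4 6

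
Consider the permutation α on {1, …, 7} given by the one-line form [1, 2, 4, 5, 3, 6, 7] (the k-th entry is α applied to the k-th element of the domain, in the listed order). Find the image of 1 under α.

1

1 is element number 1 of the domain, and entry number 1 of the one-line form is 1, so α(1) = 1.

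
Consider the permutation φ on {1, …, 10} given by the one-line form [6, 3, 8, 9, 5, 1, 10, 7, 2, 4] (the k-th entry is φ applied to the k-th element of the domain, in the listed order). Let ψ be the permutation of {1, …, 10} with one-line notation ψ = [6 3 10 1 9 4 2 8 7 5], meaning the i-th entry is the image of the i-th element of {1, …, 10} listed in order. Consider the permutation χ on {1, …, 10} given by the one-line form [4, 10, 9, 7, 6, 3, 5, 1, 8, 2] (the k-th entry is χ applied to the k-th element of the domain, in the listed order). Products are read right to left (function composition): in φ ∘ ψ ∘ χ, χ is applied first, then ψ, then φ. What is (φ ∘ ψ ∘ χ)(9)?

7

(φ ∘ ψ ∘ χ)(9) = φ(ψ(χ(9))). χ(9) = 8, then ψ(8) = 8, then φ(8) = 7, so the result is 7.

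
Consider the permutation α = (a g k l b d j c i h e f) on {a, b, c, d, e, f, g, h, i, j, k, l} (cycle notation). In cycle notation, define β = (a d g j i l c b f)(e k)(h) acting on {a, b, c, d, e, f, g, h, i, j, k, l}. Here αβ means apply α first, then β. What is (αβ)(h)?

First apply α: α(h) = e, then β(e) = k. Thus (αβ)(h) = k.

k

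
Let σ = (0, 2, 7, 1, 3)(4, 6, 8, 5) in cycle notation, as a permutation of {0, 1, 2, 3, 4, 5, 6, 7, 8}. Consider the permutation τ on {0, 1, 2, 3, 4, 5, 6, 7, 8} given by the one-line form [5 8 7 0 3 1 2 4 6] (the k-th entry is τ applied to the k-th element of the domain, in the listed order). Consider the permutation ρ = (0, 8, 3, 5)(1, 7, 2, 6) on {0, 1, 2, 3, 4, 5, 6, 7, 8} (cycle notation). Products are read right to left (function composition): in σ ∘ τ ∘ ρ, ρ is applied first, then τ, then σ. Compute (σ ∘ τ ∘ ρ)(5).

4

(σ ∘ τ ∘ ρ)(5) = σ(τ(ρ(5))). ρ(5) = 0, then τ(0) = 5, then σ(5) = 4, so the result is 4.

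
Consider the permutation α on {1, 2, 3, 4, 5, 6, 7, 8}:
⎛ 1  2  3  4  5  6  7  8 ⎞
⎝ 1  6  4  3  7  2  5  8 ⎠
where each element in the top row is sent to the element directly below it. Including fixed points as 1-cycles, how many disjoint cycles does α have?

5

The cycle decomposition is (1)(2 6)(3 4)(5 7)(8), which has 5 cycles (counting 1-cycles).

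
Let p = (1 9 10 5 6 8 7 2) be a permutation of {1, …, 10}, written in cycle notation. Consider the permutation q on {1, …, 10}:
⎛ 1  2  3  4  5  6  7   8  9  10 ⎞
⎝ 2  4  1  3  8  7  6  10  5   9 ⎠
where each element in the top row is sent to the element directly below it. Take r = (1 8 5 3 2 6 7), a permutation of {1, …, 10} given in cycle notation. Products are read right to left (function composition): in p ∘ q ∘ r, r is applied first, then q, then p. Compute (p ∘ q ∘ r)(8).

Chase 8: r(8) = 5; q(5) = 8; p(8) = 7. Hence (p ∘ q ∘ r)(8) = 7.

7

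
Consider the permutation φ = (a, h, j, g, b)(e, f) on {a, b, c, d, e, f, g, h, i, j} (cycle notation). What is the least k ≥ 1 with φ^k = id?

The cycle type of φ is (5, 2, 1, 1, 1).
The order is lcm(5, 2) = 10.

10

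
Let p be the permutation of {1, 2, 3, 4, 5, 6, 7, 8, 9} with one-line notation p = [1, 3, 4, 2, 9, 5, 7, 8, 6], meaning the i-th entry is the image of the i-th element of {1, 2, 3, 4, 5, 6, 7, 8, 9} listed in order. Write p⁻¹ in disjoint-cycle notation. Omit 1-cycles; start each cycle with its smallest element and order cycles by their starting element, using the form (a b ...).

First write p in disjoint cycles: (2 3 4)(5 9 6).
The inverse reverses every cycle; in canonical form, p⁻¹ = (2 4 3)(5 6 9).

(2 4 3)(5 6 9)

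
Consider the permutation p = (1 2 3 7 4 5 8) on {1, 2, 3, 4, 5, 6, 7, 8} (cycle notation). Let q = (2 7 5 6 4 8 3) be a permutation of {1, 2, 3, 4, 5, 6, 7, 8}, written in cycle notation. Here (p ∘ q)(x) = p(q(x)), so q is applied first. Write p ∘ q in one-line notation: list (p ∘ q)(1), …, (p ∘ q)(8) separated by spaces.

(p ∘ q)(x) = p(q(x)). Computing each image: p(q(1)) = p(1) = 2, p(q(2)) = p(7) = 4, p(q(3)) = p(2) = 3, p(q(4)) = p(8) = 1, p(q(5)) = p(6) = 6, p(q(6)) = p(4) = 5, p(q(7)) = p(5) = 8, p(q(8)) = p(3) = 7.
Hence p ∘ q = [2 4 3 1 6 5 8 7].

2 4 3 1 6 5 8 7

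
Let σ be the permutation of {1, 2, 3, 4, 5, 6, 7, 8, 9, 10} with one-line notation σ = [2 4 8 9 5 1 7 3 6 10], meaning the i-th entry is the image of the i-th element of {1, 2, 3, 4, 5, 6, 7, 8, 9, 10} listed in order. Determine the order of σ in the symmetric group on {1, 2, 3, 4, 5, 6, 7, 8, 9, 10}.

10

The disjoint-cycle form of σ has cycle lengths 5, 2, 1, 1, 1.
Since disjoint cycles commute, ord(σ) = lcm(5, 2) = 10.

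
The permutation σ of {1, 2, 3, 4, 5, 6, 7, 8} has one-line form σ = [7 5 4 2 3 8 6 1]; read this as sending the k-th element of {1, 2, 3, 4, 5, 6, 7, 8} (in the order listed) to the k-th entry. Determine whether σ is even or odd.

even

In disjoint-cycle form the cycle lengths are 4, 4.
A cycle of length ℓ contributes ℓ−1 transpositions, so σ is a product of 3 + 3 = 6 transpositions — even.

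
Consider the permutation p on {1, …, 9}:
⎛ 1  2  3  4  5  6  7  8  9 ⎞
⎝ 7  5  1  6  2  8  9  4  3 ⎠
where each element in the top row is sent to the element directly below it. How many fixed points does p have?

0

No element satisfies p(x) = x, so there are 0 fixed points.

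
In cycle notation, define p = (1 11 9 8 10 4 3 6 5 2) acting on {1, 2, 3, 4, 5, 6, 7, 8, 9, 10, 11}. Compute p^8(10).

9

10 lies in the 10-cycle (1 11 9 8 10 4 3 6 5 2).
Stepping 8 places around the cycle: 10 → 4 → 3 → 6 → 5 → 2 → 1 → 11 → 9.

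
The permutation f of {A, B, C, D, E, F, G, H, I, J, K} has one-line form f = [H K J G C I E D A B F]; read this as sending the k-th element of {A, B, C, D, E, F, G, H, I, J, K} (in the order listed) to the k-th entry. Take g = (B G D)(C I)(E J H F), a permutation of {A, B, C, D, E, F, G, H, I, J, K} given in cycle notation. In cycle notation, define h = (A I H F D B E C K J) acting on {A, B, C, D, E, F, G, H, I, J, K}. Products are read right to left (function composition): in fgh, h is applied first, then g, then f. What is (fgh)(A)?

Apply the permutations in order: h(A) = I, then g(I) = C, then f(C) = J. So (fgh)(A) = J.

J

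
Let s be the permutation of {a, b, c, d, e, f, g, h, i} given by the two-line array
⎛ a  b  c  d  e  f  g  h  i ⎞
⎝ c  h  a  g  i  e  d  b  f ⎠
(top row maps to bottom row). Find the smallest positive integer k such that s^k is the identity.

The disjoint-cycle form of s has cycle lengths 3, 2, 2, 2.
The order of s is the least common multiple of its cycle lengths: lcm(3, 2, 2, 2) = 6.

6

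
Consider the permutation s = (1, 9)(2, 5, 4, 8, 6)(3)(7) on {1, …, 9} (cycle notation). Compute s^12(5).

8

5 lies in the 5-cycle (2, 5, 4, 8, 6).
Powers repeat with period 5 on this cycle, and 12 mod 5 = 2, so s^12(5) = s^2(5).
Stepping 2 places around the cycle: 5 → 4 → 8.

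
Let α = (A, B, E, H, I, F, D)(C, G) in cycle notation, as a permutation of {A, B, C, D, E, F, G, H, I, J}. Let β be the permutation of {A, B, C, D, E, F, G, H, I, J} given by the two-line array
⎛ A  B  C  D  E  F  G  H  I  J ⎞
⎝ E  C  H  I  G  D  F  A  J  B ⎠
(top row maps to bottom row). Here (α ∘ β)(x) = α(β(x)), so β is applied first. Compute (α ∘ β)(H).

First apply β: β(H) = A, then α(A) = B. Thus (α ∘ β)(H) = B.

B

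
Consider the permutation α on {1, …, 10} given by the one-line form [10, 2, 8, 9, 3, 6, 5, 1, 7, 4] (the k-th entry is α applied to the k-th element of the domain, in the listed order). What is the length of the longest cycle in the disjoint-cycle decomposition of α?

Decomposing into disjoint cycles gives (1, 10, 4, 9, 7, 5, 3, 8); the longest has length 8.

8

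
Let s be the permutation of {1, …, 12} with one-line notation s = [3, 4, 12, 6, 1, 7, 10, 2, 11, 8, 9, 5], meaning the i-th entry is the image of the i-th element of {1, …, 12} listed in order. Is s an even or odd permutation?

In disjoint-cycle form the cycle lengths are 6, 4, 2.
A cycle of length ℓ contributes ℓ−1 transpositions, so s is a product of 5 + 3 + 1 = 9 transpositions — odd.

odd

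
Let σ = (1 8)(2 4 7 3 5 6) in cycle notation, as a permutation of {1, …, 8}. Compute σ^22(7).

7 lies in the 6-cycle (2 4 7 3 5 6).
On a 6-cycle, σ^6 is the identity, so σ^22 = σ^4 there (22 ≡ 4 mod 6).
Stepping 4 places around the cycle: 7 → 3 → 5 → 6 → 2.

2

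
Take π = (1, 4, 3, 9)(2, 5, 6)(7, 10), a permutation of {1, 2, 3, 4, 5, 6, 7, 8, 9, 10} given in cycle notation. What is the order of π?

12

The disjoint cycles have lengths 4, 3, 2, 1.
The order of π is the least common multiple of its cycle lengths: lcm(4, 3, 2) = 12.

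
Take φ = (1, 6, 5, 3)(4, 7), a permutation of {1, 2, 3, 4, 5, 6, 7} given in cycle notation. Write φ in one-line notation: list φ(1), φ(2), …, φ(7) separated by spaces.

6 2 1 7 3 5 4

Reading each image from the cycles: 1↦6, 2↦2, 3↦1, 4↦7, 5↦3, 6↦5, 7↦4.
Listing these in domain order gives 6 2 1 7 3 5 4.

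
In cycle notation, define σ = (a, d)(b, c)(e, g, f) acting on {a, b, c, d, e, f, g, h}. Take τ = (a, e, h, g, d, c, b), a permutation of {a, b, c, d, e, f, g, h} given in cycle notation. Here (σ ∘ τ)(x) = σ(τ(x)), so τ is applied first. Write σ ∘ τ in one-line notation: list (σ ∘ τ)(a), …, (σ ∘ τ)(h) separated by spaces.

(σ ∘ τ)(x) = σ(τ(x)). Computing each image: σ(τ(a)) = σ(e) = g, σ(τ(b)) = σ(a) = d, σ(τ(c)) = σ(b) = c, σ(τ(d)) = σ(c) = b, σ(τ(e)) = σ(h) = h, σ(τ(f)) = σ(f) = e, σ(τ(g)) = σ(d) = a, σ(τ(h)) = σ(g) = f.
Hence σ ∘ τ = [g d c b h e a f].

g d c b h e a f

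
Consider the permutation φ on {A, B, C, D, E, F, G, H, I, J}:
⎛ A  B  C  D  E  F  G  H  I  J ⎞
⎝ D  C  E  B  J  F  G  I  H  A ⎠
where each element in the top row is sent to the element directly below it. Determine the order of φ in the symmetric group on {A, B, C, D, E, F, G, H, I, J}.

Decomposing into disjoint cycles gives cycle lengths 6, 2, 1, 1.
The order of φ is the least common multiple of its cycle lengths: lcm(6, 2) = 6.

6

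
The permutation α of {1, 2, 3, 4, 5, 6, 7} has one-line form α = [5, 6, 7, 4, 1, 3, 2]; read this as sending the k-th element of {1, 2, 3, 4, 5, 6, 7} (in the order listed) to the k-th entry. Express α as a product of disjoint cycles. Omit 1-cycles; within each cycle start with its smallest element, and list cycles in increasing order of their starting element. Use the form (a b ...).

From 1: 1 → 5 → 1, closing the cycle (1 5).
Repeating from the next unused element and collecting all non-trivial cycles gives (1 5)(2 6 3 7).

(1 5)(2 6 3 7)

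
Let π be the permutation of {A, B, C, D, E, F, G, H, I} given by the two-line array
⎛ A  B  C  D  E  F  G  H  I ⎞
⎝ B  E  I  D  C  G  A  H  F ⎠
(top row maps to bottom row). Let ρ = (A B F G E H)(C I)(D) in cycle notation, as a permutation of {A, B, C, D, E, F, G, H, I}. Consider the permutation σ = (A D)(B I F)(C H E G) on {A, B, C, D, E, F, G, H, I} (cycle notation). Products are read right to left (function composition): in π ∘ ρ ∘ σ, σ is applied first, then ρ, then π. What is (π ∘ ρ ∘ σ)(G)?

Apply the permutations in order: σ(G) = C, then ρ(C) = I, then π(I) = F. So (π ∘ ρ ∘ σ)(G) = F.

F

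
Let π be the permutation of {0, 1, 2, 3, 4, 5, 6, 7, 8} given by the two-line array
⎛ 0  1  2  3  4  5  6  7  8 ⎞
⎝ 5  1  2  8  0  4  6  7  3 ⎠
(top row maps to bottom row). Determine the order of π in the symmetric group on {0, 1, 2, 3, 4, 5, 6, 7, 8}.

6

Writing π as disjoint cycles, the cycle lengths are 3, 2, 1, 1, 1, 1.
Since disjoint cycles commute, ord(π) = lcm(3, 2) = 6.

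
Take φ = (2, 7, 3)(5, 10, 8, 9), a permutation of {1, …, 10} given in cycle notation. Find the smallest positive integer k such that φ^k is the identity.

The cycle type of φ is (4, 3, 1, 1, 1).
The order of φ is the least common multiple of its cycle lengths: lcm(4, 3) = 12.

12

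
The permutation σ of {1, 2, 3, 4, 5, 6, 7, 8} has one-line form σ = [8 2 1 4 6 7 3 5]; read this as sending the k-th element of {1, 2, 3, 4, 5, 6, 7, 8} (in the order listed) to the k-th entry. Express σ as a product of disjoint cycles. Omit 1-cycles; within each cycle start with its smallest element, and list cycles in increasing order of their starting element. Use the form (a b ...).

(1 8 5 6 7 3)

Start at 1 and follow images: 1 → 8 → 5 → 6 → 7 → 3 → 1, giving the cycle (1 8 5 6 7 3).
Continuing from each remaining unvisited element yields (1 8 5 6 7 3).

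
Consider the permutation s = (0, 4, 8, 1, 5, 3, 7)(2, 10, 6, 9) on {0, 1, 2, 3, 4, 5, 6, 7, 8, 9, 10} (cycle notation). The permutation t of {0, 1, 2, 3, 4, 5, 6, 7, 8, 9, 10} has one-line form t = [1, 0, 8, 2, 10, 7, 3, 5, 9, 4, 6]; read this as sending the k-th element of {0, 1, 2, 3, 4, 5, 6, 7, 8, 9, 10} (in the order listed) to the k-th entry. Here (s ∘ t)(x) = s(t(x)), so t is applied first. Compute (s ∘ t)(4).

t(4) = 10, then s(10) = 6; composing gives (s ∘ t)(4) = 6.

6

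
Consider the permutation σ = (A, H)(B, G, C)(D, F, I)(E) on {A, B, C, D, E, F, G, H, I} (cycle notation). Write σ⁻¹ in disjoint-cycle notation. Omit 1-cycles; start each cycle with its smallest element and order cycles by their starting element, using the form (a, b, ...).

If σ sends a → b within a cycle, σ⁻¹ sends b → a; equivalently, reverse each cycle.
Reversing each cycle of σ and rotating so the smallest element leads gives (A, H)(B, C, G)(D, I, F).

(A, H)(B, C, G)(D, I, F)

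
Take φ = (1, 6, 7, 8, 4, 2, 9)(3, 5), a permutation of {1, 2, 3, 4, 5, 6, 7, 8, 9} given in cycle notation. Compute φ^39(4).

6

4 lies in the 7-cycle (1, 6, 7, 8, 4, 2, 9).
Since the cycle has length 7, φ^39 acts on it the same as φ^4 (39 mod 7 = 4).
Stepping 4 places around the cycle: 4 → 2 → 9 → 1 → 6.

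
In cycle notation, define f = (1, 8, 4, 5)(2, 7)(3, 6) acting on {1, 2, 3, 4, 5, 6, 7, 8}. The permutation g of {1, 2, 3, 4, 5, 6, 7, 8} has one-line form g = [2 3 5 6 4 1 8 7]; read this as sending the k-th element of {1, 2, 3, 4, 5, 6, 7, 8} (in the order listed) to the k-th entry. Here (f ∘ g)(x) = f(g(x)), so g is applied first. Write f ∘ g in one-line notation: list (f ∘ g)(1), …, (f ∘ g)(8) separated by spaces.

7 6 1 3 5 8 4 2

Chase each element through g then f: 1 → 2 → 7; 2 → 3 → 6; 3 → 5 → 1; 4 → 6 → 3; 5 → 4 → 5; 6 → 1 → 8; 7 → 8 → 4; 8 → 7 → 2.
Collecting the images, f ∘ g = [7 6 1 3 5 8 4 2].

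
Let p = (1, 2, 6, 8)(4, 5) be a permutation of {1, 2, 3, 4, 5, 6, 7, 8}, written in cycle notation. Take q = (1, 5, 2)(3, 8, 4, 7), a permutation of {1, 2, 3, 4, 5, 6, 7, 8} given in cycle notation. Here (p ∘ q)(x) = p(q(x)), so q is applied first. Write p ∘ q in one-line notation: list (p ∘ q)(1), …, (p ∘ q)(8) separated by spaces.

4 2 1 7 6 8 3 5

(p ∘ q)(x) = p(q(x)). Computing each image: p(q(1)) = p(5) = 4, p(q(2)) = p(1) = 2, p(q(3)) = p(8) = 1, p(q(4)) = p(7) = 7, p(q(5)) = p(2) = 6, p(q(6)) = p(6) = 8, p(q(7)) = p(3) = 3, p(q(8)) = p(4) = 5.
Hence p ∘ q = [4 2 1 7 6 8 3 5].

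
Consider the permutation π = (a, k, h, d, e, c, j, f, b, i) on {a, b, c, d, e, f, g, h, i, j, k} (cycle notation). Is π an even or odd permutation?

The cycle lengths are 10, 1.
A cycle of length ℓ contributes ℓ−1 transpositions, so π is a product of 9 transpositions — odd.

odd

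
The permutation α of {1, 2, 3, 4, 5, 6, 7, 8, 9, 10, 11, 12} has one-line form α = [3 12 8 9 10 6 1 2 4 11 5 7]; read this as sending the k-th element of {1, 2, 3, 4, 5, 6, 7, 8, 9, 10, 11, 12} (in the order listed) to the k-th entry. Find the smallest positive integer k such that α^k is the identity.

Writing α as disjoint cycles, the cycle lengths are 6, 3, 2, 1.
The order of α is the least common multiple of its cycle lengths: lcm(6, 3, 2) = 6.

6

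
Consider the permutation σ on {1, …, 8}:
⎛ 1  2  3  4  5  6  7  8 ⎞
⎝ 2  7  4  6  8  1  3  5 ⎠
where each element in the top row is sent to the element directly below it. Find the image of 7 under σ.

The entry below 7 in the array is 3, so σ(7) = 3.

3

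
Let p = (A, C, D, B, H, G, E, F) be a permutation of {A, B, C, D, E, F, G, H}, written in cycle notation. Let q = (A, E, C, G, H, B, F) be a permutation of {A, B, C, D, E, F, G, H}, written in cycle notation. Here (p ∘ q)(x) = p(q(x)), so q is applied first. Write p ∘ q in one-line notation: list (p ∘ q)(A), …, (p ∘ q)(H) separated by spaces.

(p ∘ q)(x) = p(q(x)). Computing each image: p(q(A)) = p(E) = F, p(q(B)) = p(F) = A, p(q(C)) = p(G) = E, p(q(D)) = p(D) = B, p(q(E)) = p(C) = D, p(q(F)) = p(A) = C, p(q(G)) = p(H) = G, p(q(H)) = p(B) = H.
Hence p ∘ q = [F A E B D C G H].

F A E B D C G H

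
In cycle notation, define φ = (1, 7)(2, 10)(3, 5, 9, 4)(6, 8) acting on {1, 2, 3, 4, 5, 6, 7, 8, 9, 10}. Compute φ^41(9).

4

9 lies in the 4-cycle (3, 5, 9, 4).
Since the cycle has length 4, φ^41 acts on it the same as φ^1 (41 mod 4 = 1).
Advancing 1 step from 9: 9 → 4.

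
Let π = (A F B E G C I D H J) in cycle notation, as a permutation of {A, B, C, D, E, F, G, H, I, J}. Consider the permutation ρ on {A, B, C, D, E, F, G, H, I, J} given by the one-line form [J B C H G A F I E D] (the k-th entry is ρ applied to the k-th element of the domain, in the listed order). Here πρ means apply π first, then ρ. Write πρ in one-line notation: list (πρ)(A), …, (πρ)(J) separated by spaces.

(πρ)(x) = ρ(π(x)). Computing each image: ρ(π(A)) = ρ(F) = A, ρ(π(B)) = ρ(E) = G, ρ(π(C)) = ρ(I) = E, ρ(π(D)) = ρ(H) = I, ρ(π(E)) = ρ(G) = F, ρ(π(F)) = ρ(B) = B, ρ(π(G)) = ρ(C) = C, ρ(π(H)) = ρ(J) = D, ρ(π(I)) = ρ(D) = H, ρ(π(J)) = ρ(A) = J.
Hence πρ = [A G E I F B C D H J].

A G E I F B C D H J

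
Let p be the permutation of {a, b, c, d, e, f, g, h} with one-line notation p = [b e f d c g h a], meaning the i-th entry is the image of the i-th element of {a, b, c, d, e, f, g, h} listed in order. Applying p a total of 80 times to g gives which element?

Tracing g → h → … returns to g after 7 steps, so g lies in a 7-cycle (a b e c f g h).
On a 7-cycle, p^7 is the identity, so p^80 = p^3 there (80 ≡ 3 mod 7).
Advancing 3 steps from g: g → h → a → b.

b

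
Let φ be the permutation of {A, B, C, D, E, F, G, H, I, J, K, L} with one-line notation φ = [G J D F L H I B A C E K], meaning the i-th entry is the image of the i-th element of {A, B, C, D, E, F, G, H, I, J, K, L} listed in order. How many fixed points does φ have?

0

No element satisfies φ(x) = x, so there are 0 fixed points.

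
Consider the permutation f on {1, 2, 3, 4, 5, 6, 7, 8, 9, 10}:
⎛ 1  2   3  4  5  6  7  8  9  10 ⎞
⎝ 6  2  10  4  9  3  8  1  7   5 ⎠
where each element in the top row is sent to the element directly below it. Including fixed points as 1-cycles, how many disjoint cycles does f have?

3

The cycle decomposition is (1 6 3 10 5 9 7 8)(2)(4), which has 3 cycles (counting 1-cycles).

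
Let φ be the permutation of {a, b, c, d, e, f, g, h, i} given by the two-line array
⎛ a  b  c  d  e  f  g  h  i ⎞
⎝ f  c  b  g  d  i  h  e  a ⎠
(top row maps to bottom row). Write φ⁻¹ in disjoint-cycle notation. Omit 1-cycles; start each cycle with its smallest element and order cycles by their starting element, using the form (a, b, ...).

(a, i, f)(b, c)(d, e, h, g)

First write φ in disjoint cycles: (a, f, i)(b, c)(d, g, h, e).
Reversing each cycle (and rotating so the smallest element leads) gives φ⁻¹ = (a, i, f)(b, c)(d, e, h, g).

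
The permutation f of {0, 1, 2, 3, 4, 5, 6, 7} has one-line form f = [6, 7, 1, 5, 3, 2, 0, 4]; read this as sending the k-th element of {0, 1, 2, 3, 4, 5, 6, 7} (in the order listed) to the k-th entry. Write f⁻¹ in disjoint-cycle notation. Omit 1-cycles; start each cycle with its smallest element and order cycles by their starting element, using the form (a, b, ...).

First write f in disjoint cycles: (0, 6)(1, 7, 4, 3, 5, 2).
The inverse reverses every cycle; in canonical form, f⁻¹ = (0, 6)(1, 2, 5, 3, 4, 7).

(0, 6)(1, 2, 5, 3, 4, 7)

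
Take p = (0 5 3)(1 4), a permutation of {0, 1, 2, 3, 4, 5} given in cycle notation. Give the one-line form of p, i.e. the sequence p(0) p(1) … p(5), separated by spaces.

Each element maps to the next entry in its cycle (wrapping to the front): 0→5, 1→4, 2→2, 3→0, 4→1, 5→3.
So the one-line form is 5 4 2 0 1 3.

5 4 2 0 1 3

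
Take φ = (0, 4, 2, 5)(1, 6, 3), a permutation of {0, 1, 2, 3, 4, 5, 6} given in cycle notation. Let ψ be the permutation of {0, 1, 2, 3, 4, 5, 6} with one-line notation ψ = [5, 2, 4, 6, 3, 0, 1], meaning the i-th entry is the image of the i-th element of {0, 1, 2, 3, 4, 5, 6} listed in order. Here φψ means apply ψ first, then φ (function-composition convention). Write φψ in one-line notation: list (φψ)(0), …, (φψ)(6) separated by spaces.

Chase each element through ψ then φ: 0 → 5 → 0; 1 → 2 → 5; 2 → 4 → 2; 3 → 6 → 3; 4 → 3 → 1; 5 → 0 → 4; 6 → 1 → 6.
So φψ in one-line form is 0 5 2 3 1 4 6.

0 5 2 3 1 4 6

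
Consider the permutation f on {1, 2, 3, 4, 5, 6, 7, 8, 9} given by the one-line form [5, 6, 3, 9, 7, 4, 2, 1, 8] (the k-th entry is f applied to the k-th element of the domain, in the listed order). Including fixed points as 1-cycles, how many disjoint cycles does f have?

2

The cycle decomposition is (1 5 7 2 6 4 9 8)(3), which has 2 cycles (counting 1-cycles).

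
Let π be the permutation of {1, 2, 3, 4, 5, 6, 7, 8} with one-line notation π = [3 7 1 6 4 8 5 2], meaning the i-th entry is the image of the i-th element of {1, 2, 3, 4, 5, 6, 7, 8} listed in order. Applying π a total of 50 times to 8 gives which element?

7

Tracing 8 → 2 → … returns to 8 after 6 steps, so 8 lies in a 6-cycle (2, 7, 5, 4, 6, 8).
Powers repeat with period 6 on this cycle, and 50 mod 6 = 2, so π^50(8) = π^2(8).
Stepping 2 places around the cycle: 8 → 2 → 7.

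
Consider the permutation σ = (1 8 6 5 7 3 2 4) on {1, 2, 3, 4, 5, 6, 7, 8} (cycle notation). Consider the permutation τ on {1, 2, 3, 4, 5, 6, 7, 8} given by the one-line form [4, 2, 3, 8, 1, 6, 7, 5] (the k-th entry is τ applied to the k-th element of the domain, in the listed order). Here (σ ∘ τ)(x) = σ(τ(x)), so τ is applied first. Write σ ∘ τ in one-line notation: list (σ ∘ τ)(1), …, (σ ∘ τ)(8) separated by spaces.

For each element, apply τ then σ: 1 → 4 → 1; 2 → 2 → 4; 3 → 3 → 2; 4 → 8 → 6; 5 → 1 → 8; 6 → 6 → 5; 7 → 7 → 3; 8 → 5 → 7.
So σ ∘ τ in one-line form is 1 4 2 6 8 5 3 7.

1 4 2 6 8 5 3 7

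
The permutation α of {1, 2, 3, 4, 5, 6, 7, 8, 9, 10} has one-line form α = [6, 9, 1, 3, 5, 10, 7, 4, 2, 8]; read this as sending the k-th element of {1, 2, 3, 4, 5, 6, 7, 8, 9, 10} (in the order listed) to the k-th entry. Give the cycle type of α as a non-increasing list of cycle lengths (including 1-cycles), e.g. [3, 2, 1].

[6, 2, 1, 1]

The disjoint cycles are (1, 6, 10, 8, 4, 3)(2, 9)(5)(7), with lengths 6, 2, 1, 1 in non-increasing order.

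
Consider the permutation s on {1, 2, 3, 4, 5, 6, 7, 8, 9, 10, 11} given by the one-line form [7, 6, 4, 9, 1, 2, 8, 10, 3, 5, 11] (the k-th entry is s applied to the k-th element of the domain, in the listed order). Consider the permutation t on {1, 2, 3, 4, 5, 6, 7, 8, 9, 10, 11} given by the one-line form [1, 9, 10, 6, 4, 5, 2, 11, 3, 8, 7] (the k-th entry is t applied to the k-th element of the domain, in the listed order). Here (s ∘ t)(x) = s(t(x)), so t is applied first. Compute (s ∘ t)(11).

First apply t: t(11) = 7, then s(7) = 8. Thus (s ∘ t)(11) = 8.

8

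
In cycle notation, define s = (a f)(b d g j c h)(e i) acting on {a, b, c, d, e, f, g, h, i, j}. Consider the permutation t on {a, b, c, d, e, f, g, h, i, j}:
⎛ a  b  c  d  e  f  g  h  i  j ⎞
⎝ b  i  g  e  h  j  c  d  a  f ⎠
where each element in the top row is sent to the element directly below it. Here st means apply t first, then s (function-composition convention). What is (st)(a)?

d

t(a) = b, then s(b) = d; composing gives (st)(a) = d.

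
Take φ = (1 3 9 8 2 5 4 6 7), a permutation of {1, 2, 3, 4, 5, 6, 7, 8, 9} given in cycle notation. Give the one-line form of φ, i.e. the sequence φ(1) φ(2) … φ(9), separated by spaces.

3 5 9 6 4 7 1 2 8

Each element maps to the next entry in its cycle (wrapping to the front): 1→3, 2→5, 3→9, 4→6, 5→4, 6→7, 7→1, 8→2, 9→8.
So the one-line form is 3 5 9 6 4 7 1 2 8.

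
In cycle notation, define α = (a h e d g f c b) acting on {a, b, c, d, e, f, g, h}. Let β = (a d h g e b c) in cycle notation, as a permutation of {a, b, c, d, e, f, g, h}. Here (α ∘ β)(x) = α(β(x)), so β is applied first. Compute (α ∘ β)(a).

g

(α ∘ β)(a) = α(β(a)). β(a) = d, then α(d) = g. So (α ∘ β)(a) = g.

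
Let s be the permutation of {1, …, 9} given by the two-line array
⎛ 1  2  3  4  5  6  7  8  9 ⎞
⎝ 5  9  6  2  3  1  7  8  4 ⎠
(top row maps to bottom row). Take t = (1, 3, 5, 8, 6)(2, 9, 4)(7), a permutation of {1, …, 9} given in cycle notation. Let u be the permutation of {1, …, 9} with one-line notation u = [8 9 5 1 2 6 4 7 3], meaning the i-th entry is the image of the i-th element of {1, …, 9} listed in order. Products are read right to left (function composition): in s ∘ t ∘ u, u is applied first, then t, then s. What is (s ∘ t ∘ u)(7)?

9

(s ∘ t ∘ u)(7) = s(t(u(7))). u(7) = 4, then t(4) = 2, then s(2) = 9, so the result is 9.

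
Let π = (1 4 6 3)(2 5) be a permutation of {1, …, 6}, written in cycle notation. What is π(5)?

2

In the cycle (2 5), 5 is followed by 2, so π(5) = 2.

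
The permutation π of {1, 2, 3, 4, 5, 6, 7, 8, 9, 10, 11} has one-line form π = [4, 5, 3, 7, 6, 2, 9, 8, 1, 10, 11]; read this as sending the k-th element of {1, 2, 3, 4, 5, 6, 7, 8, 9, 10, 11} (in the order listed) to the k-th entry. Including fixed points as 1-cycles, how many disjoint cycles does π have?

6

The cycle decomposition is (1, 4, 7, 9)(2, 5, 6)(3)(8)(10)(11), which has 6 cycles (counting 1-cycles).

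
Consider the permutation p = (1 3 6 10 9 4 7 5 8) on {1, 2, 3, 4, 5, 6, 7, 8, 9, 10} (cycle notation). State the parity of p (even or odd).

The cycle lengths are 9, 1.
A cycle is odd iff its length is even; p has 0 even-length cycles, so sgn(p) = (−1)^0 and p is even.

even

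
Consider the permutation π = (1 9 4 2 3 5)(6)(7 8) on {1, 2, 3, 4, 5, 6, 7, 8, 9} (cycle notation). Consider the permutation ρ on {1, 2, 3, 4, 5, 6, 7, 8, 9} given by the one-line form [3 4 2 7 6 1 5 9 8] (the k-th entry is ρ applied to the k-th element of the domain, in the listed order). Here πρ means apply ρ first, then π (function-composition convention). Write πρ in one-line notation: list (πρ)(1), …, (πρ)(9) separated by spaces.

(πρ)(x) = π(ρ(x)). Computing each image: π(ρ(1)) = π(3) = 5, π(ρ(2)) = π(4) = 2, π(ρ(3)) = π(2) = 3, π(ρ(4)) = π(7) = 8, π(ρ(5)) = π(6) = 6, π(ρ(6)) = π(1) = 9, π(ρ(7)) = π(5) = 1, π(ρ(8)) = π(9) = 4, π(ρ(9)) = π(8) = 7.
Hence πρ = [5 2 3 8 6 9 1 4 7].

5 2 3 8 6 9 1 4 7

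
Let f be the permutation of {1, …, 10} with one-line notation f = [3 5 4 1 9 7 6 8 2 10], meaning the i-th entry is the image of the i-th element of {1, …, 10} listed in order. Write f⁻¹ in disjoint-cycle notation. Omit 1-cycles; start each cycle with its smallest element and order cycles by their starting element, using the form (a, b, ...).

First write f in disjoint cycles: (1, 3, 4)(2, 5, 9)(6, 7).
Reversing each cycle (and rotating so the smallest element leads) gives f⁻¹ = (1, 4, 3)(2, 9, 5)(6, 7).

(1, 4, 3)(2, 9, 5)(6, 7)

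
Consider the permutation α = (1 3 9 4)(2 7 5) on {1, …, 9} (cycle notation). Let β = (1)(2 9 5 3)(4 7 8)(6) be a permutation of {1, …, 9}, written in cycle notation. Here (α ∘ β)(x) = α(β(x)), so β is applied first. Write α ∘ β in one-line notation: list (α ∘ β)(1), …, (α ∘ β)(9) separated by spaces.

(α ∘ β)(x) = α(β(x)). Computing each image: α(β(1)) = α(1) = 3, α(β(2)) = α(9) = 4, α(β(3)) = α(2) = 7, α(β(4)) = α(7) = 5, α(β(5)) = α(3) = 9, α(β(6)) = α(6) = 6, α(β(7)) = α(8) = 8, α(β(8)) = α(4) = 1, α(β(9)) = α(5) = 2.
Hence α ∘ β = [3 4 7 5 9 6 8 1 2].

3 4 7 5 9 6 8 1 2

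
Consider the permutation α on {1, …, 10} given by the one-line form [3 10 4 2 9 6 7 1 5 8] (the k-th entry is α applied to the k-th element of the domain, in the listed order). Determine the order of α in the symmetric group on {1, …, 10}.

6

Decomposing into disjoint cycles gives cycle lengths 6, 2, 1, 1.
Since disjoint cycles commute, ord(α) = lcm(6, 2) = 6.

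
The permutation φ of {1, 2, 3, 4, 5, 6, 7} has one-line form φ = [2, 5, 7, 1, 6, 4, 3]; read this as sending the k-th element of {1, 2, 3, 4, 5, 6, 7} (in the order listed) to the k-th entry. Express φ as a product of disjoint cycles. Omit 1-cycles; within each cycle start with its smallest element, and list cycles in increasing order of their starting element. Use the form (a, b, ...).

From 1: 1 → 2 → 5 → 6 → 4 → 1, closing the cycle (1, 2, 5, 6, 4).
Continuing from each remaining unvisited element yields (1, 2, 5, 6, 4)(3, 7).

(1, 2, 5, 6, 4)(3, 7)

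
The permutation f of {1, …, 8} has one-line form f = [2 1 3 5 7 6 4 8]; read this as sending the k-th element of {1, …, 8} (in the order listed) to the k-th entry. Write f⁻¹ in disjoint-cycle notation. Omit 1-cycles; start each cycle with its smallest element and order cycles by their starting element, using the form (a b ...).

(1 2)(4 7 5)

The cycle decomposition of f is (1 2)(4 5 7).
Reversing each cycle (and rotating so the smallest element leads) gives f⁻¹ = (1 2)(4 7 5).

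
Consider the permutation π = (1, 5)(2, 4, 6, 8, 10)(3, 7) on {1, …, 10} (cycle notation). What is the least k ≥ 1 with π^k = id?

The disjoint cycles have lengths 5, 2, 2, 1.
The order of π is the least common multiple of its cycle lengths: lcm(5, 2, 2) = 10.

10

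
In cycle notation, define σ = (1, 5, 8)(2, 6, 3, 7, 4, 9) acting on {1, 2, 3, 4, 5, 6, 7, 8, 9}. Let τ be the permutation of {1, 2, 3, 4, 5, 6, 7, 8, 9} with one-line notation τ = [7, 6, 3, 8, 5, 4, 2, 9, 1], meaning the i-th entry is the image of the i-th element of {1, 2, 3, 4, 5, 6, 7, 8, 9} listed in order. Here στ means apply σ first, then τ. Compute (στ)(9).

6

First apply σ: σ(9) = 2, then τ(2) = 6. Thus (στ)(9) = 6.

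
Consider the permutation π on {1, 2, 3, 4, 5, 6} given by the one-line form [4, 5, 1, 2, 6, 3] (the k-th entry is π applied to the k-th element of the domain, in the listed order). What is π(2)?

2 is element number 2 of the domain, and entry number 2 of the one-line form is 5, so π(2) = 5.

5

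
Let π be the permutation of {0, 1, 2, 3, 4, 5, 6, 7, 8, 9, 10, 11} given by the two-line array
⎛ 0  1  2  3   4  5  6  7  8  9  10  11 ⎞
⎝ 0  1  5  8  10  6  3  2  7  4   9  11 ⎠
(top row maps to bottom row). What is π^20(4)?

9

Tracing 4 → 10 → … returns to 4 after 3 steps, so 4 lies in a 3-cycle (4, 10, 9).
Since the cycle has length 3, π^20 acts on it the same as π^2 (20 mod 3 = 2).
Advancing 2 steps from 4: 4 → 10 → 9.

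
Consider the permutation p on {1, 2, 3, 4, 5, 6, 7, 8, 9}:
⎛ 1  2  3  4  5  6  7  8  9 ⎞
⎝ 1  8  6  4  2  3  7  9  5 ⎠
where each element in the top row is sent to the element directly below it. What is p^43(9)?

Tracing 9 → 5 → … returns to 9 after 4 steps, so 9 lies in a 4-cycle (2 8 9 5).
Powers repeat with period 4 on this cycle, and 43 mod 4 = 3, so p^43(9) = p^3(9).
Advancing 3 steps from 9: 9 → 5 → 2 → 8.

8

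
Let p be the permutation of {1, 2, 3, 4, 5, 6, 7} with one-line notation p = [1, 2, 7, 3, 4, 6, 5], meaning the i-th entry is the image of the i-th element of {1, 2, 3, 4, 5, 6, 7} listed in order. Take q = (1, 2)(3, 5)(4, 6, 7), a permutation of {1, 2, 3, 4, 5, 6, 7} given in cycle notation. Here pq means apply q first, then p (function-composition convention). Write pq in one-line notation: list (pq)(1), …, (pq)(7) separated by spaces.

2 1 4 6 7 5 3

(pq)(x) = p(q(x)). Computing each image: p(q(1)) = p(2) = 2, p(q(2)) = p(1) = 1, p(q(3)) = p(5) = 4, p(q(4)) = p(6) = 6, p(q(5)) = p(3) = 7, p(q(6)) = p(7) = 5, p(q(7)) = p(4) = 3.
Hence pq = [2 1 4 6 7 5 3].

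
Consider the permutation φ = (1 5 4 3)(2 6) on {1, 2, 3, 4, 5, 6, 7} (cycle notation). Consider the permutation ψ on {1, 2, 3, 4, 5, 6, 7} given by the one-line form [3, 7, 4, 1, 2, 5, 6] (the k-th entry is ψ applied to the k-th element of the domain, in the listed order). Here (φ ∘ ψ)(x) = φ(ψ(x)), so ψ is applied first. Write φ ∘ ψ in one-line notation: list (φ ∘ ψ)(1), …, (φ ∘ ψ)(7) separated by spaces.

Chase each element through ψ then φ: 1 → 3 → 1; 2 → 7 → 7; 3 → 4 → 3; 4 → 1 → 5; 5 → 2 → 6; 6 → 5 → 4; 7 → 6 → 2.
So φ ∘ ψ in one-line form is 1 7 3 5 6 4 2.

1 7 3 5 6 4 2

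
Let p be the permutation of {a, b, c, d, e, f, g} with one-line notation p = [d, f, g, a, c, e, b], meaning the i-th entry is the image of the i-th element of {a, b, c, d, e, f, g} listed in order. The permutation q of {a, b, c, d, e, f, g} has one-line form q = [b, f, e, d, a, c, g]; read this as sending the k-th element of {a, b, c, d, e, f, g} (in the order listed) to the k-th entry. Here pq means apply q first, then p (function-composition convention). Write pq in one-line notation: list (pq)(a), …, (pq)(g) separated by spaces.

f e c a d g b

(pq)(x) = p(q(x)). Computing each image: p(q(a)) = p(b) = f, p(q(b)) = p(f) = e, p(q(c)) = p(e) = c, p(q(d)) = p(d) = a, p(q(e)) = p(a) = d, p(q(f)) = p(c) = g, p(q(g)) = p(g) = b.
Hence pq = [f e c a d g b].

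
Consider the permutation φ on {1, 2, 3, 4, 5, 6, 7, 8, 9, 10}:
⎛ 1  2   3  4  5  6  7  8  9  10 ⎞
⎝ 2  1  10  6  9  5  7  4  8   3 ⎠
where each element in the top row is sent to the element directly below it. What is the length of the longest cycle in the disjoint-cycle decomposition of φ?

Decomposing into disjoint cycles gives (1, 2)(3, 10)(4, 6, 5, 9, 8); the longest has length 5.

5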